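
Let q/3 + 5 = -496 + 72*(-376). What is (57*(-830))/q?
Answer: 15770/27573 ≈ 0.57194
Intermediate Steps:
q = -82719 (q = -15 + 3*(-496 + 72*(-376)) = -15 + 3*(-496 - 27072) = -15 + 3*(-27568) = -15 - 82704 = -82719)
(57*(-830))/q = (57*(-830))/(-82719) = -47310*(-1/82719) = 15770/27573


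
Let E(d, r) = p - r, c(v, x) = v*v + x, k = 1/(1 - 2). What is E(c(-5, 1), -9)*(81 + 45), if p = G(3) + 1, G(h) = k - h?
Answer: 756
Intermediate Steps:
k = -1 (k = 1/(-1) = -1)
G(h) = -1 - h
c(v, x) = x + v² (c(v, x) = v² + x = x + v²)
p = -3 (p = (-1 - 1*3) + 1 = (-1 - 3) + 1 = -4 + 1 = -3)
E(d, r) = -3 - r
E(c(-5, 1), -9)*(81 + 45) = (-3 - 1*(-9))*(81 + 45) = (-3 + 9)*126 = 6*126 = 756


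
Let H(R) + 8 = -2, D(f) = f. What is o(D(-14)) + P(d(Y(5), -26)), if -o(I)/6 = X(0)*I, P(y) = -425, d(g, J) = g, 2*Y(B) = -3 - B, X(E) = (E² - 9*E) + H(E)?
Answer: -1265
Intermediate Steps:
H(R) = -10 (H(R) = -8 - 2 = -10)
X(E) = -10 + E² - 9*E (X(E) = (E² - 9*E) - 10 = -10 + E² - 9*E)
Y(B) = -3/2 - B/2 (Y(B) = (-3 - B)/2 = -3/2 - B/2)
o(I) = 60*I (o(I) = -6*(-10 + 0² - 9*0)*I = -6*(-10 + 0 + 0)*I = -(-60)*I = 60*I)
o(D(-14)) + P(d(Y(5), -26)) = 60*(-14) - 425 = -840 - 425 = -1265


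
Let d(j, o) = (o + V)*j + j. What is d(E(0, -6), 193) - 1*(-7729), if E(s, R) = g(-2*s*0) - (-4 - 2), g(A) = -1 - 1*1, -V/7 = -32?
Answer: 9401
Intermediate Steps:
V = 224 (V = -7*(-32) = 224)
g(A) = -2 (g(A) = -1 - 1 = -2)
E(s, R) = 4 (E(s, R) = -2 - (-4 - 2) = -2 - 1*(-6) = -2 + 6 = 4)
d(j, o) = j + j*(224 + o) (d(j, o) = (o + 224)*j + j = (224 + o)*j + j = j*(224 + o) + j = j + j*(224 + o))
d(E(0, -6), 193) - 1*(-7729) = 4*(225 + 193) - 1*(-7729) = 4*418 + 7729 = 1672 + 7729 = 9401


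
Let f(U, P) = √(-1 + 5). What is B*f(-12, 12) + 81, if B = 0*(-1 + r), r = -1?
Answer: 81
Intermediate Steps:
f(U, P) = 2 (f(U, P) = √4 = 2)
B = 0 (B = 0*(-1 - 1) = 0*(-2) = 0)
B*f(-12, 12) + 81 = 0*2 + 81 = 0 + 81 = 81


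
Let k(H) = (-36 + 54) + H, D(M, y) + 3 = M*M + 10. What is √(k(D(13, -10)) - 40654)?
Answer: 34*I*√35 ≈ 201.15*I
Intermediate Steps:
D(M, y) = 7 + M² (D(M, y) = -3 + (M*M + 10) = -3 + (M² + 10) = -3 + (10 + M²) = 7 + M²)
k(H) = 18 + H
√(k(D(13, -10)) - 40654) = √((18 + (7 + 13²)) - 40654) = √((18 + (7 + 169)) - 40654) = √((18 + 176) - 40654) = √(194 - 40654) = √(-40460) = 34*I*√35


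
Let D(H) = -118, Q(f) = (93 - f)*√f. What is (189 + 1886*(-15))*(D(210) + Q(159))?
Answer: 3315918 + 1854666*√159 ≈ 2.6702e+7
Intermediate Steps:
Q(f) = √f*(93 - f)
(189 + 1886*(-15))*(D(210) + Q(159)) = (189 + 1886*(-15))*(-118 + √159*(93 - 1*159)) = (189 - 28290)*(-118 + √159*(93 - 159)) = -28101*(-118 + √159*(-66)) = -28101*(-118 - 66*√159) = 3315918 + 1854666*√159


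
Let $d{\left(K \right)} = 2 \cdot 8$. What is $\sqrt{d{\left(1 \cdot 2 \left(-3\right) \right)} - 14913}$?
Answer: $i \sqrt{14897} \approx 122.05 i$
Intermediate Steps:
$d{\left(K \right)} = 16$
$\sqrt{d{\left(1 \cdot 2 \left(-3\right) \right)} - 14913} = \sqrt{16 - 14913} = \sqrt{-14897} = i \sqrt{14897}$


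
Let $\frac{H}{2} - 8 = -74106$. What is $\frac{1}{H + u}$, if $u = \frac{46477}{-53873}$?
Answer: $- \frac{53873}{7983809585} \approx -6.7478 \cdot 10^{-6}$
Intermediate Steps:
$H = -148196$ ($H = 16 + 2 \left(-74106\right) = 16 - 148212 = -148196$)
$u = - \frac{46477}{53873}$ ($u = 46477 \left(- \frac{1}{53873}\right) = - \frac{46477}{53873} \approx -0.86271$)
$\frac{1}{H + u} = \frac{1}{-148196 - \frac{46477}{53873}} = \frac{1}{- \frac{7983809585}{53873}} = - \frac{53873}{7983809585}$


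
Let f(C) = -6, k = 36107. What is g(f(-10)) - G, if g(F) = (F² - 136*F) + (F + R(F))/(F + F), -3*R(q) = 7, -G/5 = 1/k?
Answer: 1108376759/1299852 ≈ 852.69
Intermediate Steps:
G = -5/36107 ≈ -0.00013848
R(q) = -7/3 (R(q) = -⅓*7 = -7/3)
g(F) = F² - 136*F + (-7/3 + F)/(2*F) (g(F) = (F² - 136*F) + (F - 7/3)/(F + F) = (F² - 136*F) + (-7/3 + F)/((2*F)) = (F² - 136*F) + (-7/3 + F)*(1/(2*F)) = (F² - 136*F) + (-7/3 + F)/(2*F) = F² - 136*F + (-7/3 + F)/(2*F))
g(f(-10)) - G = (½ + (-6)² - 136*(-6) - 7/6/(-6)) - 1*(-5/36107) = (½ + 36 + 816 - 7/6*(-⅙)) + 5/36107 = (½ + 36 + 816 + 7/36) + 5/36107 = 30697/36 + 5/36107 = 1108376759/1299852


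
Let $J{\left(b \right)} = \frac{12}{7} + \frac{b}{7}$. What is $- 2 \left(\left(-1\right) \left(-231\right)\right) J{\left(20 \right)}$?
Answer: $-2112$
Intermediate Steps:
$J{\left(b \right)} = \frac{12}{7} + \frac{b}{7}$ ($J{\left(b \right)} = 12 \cdot \frac{1}{7} + b \frac{1}{7} = \frac{12}{7} + \frac{b}{7}$)
$- 2 \left(\left(-1\right) \left(-231\right)\right) J{\left(20 \right)} = - 2 \left(\left(-1\right) \left(-231\right)\right) \left(\frac{12}{7} + \frac{1}{7} \cdot 20\right) = \left(-2\right) 231 \left(\frac{12}{7} + \frac{20}{7}\right) = \left(-462\right) \frac{32}{7} = -2112$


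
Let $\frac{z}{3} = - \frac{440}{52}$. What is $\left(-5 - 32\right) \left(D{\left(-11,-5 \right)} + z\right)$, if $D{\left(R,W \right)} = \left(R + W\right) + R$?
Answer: $\frac{25197}{13} \approx 1938.2$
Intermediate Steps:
$z = - \frac{330}{13}$ ($z = 3 \left(- \frac{440}{52}\right) = 3 \left(\left(-440\right) \frac{1}{52}\right) = 3 \left(- \frac{110}{13}\right) = - \frac{330}{13} \approx -25.385$)
$D{\left(R,W \right)} = W + 2 R$
$\left(-5 - 32\right) \left(D{\left(-11,-5 \right)} + z\right) = \left(-5 - 32\right) \left(\left(-5 + 2 \left(-11\right)\right) - \frac{330}{13}\right) = - 37 \left(\left(-5 - 22\right) - \frac{330}{13}\right) = - 37 \left(-27 - \frac{330}{13}\right) = \left(-37\right) \left(- \frac{681}{13}\right) = \frac{25197}{13}$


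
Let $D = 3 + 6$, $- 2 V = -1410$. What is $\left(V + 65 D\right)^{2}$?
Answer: $1664100$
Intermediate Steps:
$V = 705$ ($V = \left(- \frac{1}{2}\right) \left(-1410\right) = 705$)
$D = 9$
$\left(V + 65 D\right)^{2} = \left(705 + 65 \cdot 9\right)^{2} = \left(705 + 585\right)^{2} = 1290^{2} = 1664100$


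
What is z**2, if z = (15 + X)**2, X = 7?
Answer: 234256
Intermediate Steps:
z = 484 (z = (15 + 7)**2 = 22**2 = 484)
z**2 = 484**2 = 234256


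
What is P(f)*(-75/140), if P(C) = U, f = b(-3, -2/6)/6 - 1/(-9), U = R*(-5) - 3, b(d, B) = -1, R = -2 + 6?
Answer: 345/28 ≈ 12.321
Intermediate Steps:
R = 4
U = -23 (U = 4*(-5) - 3 = -20 - 3 = -23)
f = -1/18 (f = -1/6 - 1/(-9) = -1*1/6 - 1*(-1/9) = -1/6 + 1/9 = -1/18 ≈ -0.055556)
P(C) = -23
P(f)*(-75/140) = -(-1725)/140 = -23*(-15/28) = 345/28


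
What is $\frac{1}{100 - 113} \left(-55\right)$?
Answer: $\frac{55}{13} \approx 4.2308$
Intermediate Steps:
$\frac{1}{100 - 113} \left(-55\right) = \frac{1}{-13} \left(-55\right) = \left(- \frac{1}{13}\right) \left(-55\right) = \frac{55}{13}$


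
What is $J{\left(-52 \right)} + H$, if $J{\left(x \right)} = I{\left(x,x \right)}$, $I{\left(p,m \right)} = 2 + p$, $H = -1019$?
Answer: $-1069$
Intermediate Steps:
$J{\left(x \right)} = 2 + x$
$J{\left(-52 \right)} + H = \left(2 - 52\right) - 1019 = -50 - 1019 = -1069$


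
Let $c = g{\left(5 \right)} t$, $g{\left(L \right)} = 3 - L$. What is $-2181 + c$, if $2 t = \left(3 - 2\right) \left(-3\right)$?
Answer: $-2178$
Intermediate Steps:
$t = - \frac{3}{2}$ ($t = \frac{\left(3 - 2\right) \left(-3\right)}{2} = \frac{1 \left(-3\right)}{2} = \frac{1}{2} \left(-3\right) = - \frac{3}{2} \approx -1.5$)
$c = 3$ ($c = \left(3 - 5\right) \left(- \frac{3}{2}\right) = \left(-2\right) \left(- \frac{3}{2}\right) = 3$)
$-2181 + c = -2181 + 3 = -2178$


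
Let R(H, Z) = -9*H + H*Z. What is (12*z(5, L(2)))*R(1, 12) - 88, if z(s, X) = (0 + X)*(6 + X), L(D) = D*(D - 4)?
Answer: -376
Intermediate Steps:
L(D) = D*(-4 + D)
z(s, X) = X*(6 + X)
(12*z(5, L(2)))*R(1, 12) - 88 = (12*((2*(-4 + 2))*(6 + 2*(-4 + 2))))*(1*(-9 + 12)) - 88 = (12*((2*(-2))*(6 + 2*(-2))))*(1*3) - 88 = (12*(-4*(6 - 4)))*3 - 88 = (12*(-4*2))*3 - 88 = (12*(-8))*3 - 88 = -96*3 - 88 = -288 - 88 = -376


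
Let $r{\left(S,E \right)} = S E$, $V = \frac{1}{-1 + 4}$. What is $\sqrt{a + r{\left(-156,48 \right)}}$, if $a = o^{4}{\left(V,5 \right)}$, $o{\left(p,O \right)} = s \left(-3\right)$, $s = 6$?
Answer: $12 \sqrt{677} \approx 312.23$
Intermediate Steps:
$V = \frac{1}{3} \approx 0.33333$
$r{\left(S,E \right)} = E S$
$o{\left(p,O \right)} = -18$ ($o{\left(p,O \right)} = 6 \left(-3\right) = -18$)
$a = 104976$ ($a = \left(-18\right)^{4} = 104976$)
$\sqrt{a + r{\left(-156,48 \right)}} = \sqrt{104976 + 48 \left(-156\right)} = \sqrt{104976 - 7488} = \sqrt{97488} = 12 \sqrt{677}$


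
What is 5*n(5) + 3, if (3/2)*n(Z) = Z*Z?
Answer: 259/3 ≈ 86.333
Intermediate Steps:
n(Z) = 2*Z**2/3 (n(Z) = 2*(Z*Z)/3 = 2*Z**2/3)
5*n(5) + 3 = 5*((2/3)*5**2) + 3 = 5*((2/3)*25) + 3 = 5*(50/3) + 3 = 250/3 + 3 = 259/3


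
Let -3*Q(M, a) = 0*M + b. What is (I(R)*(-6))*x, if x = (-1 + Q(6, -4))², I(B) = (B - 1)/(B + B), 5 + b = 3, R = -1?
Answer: -⅔ ≈ -0.66667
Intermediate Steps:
b = -2 (b = -5 + 3 = -2)
I(B) = (-1 + B)/(2*B) (I(B) = (-1 + B)/((2*B)) = (-1 + B)*(1/(2*B)) = (-1 + B)/(2*B))
Q(M, a) = ⅔ (Q(M, a) = -(0*M - 2)/3 = -(0 - 2)/3 = -⅓*(-2) = ⅔)
x = ⅑ (x = (-1 + ⅔)² = (-⅓)² = ⅑ ≈ 0.11111)
(I(R)*(-6))*x = (((½)*(-1 - 1)/(-1))*(-6))*(⅑) = (((½)*(-1)*(-2))*(-6))*(⅑) = (1*(-6))*(⅑) = -6*⅑ = -⅔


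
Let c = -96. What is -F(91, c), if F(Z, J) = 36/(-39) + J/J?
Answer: -1/13 ≈ -0.076923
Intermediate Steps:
F(Z, J) = 1/13 (F(Z, J) = 36*(-1/39) + 1 = -12/13 + 1 = 1/13)
-F(91, c) = -1*1/13 = -1/13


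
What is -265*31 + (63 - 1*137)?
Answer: -8289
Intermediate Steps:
-265*31 + (63 - 1*137) = -8215 + (63 - 137) = -8215 - 74 = -8289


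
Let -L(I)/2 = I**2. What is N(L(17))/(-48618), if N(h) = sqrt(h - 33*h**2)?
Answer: -85*I*sqrt(1526)/48618 ≈ -0.068297*I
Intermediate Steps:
L(I) = -2*I**2
N(L(17))/(-48618) = sqrt((-2*17**2)*(1 - (-66)*17**2))/(-48618) = sqrt((-2*289)*(1 - (-66)*289))*(-1/48618) = sqrt(-578*(1 - 33*(-578)))*(-1/48618) = sqrt(-578*(1 + 19074))*(-1/48618) = sqrt(-578*19075)*(-1/48618) = sqrt(-11025350)*(-1/48618) = (85*I*sqrt(1526))*(-1/48618) = -85*I*sqrt(1526)/48618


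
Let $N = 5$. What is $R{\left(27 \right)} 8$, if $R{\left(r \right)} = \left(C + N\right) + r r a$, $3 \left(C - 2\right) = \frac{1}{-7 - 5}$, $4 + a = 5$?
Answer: $\frac{52990}{9} \approx 5887.8$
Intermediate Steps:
$a = 1$ ($a = -4 + 5 = 1$)
$C = \frac{71}{36}$ ($C = 2 + \frac{1}{3 \left(-7 - 5\right)} = 2 + \frac{1}{3 \left(-12\right)} = 2 + \frac{1}{3} \left(- \frac{1}{12}\right) = 2 - \frac{1}{36} = \frac{71}{36} \approx 1.9722$)
$R{\left(r \right)} = \frac{251}{36} + r^{2}$ ($R{\left(r \right)} = \left(\frac{71}{36} + 5\right) + r r 1 = \frac{251}{36} + r^{2} \cdot 1 = \frac{251}{36} + r^{2}$)
$R{\left(27 \right)} 8 = \left(\frac{251}{36} + 27^{2}\right) 8 = \left(\frac{251}{36} + 729\right) 8 = \frac{26495}{36} \cdot 8 = \frac{52990}{9}$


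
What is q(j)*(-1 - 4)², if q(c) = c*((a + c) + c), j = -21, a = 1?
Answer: 21525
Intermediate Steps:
q(c) = c*(1 + 2*c) (q(c) = c*((1 + c) + c) = c*(1 + 2*c))
q(j)*(-1 - 4)² = (-21*(1 + 2*(-21)))*(-1 - 4)² = -21*(1 - 42)*(-5)² = -21*(-41)*25 = 861*25 = 21525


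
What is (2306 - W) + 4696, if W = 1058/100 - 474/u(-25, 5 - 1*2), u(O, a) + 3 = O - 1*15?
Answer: 15007853/2150 ≈ 6980.4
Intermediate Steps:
u(O, a) = -18 + O (u(O, a) = -3 + (O - 1*15) = -3 + (O - 15) = -3 + (-15 + O) = -18 + O)
W = 46447/2150 (W = 1058/100 - 474/(-18 - 25) = 1058*(1/100) - 474/(-43) = 529/50 - 474*(-1/43) = 529/50 + 474/43 = 46447/2150 ≈ 21.603)
(2306 - W) + 4696 = (2306 - 1*46447/2150) + 4696 = (2306 - 46447/2150) + 4696 = 4911453/2150 + 4696 = 15007853/2150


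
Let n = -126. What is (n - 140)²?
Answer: 70756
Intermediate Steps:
(n - 140)² = (-126 - 140)² = (-266)² = 70756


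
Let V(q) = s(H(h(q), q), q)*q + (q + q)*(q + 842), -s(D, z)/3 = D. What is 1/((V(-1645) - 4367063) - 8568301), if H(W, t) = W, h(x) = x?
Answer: -1/18411569 ≈ -5.4314e-8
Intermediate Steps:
s(D, z) = -3*D
V(q) = -3*q² + 2*q*(842 + q) (V(q) = (-3*q)*q + (q + q)*(q + 842) = -3*q² + (2*q)*(842 + q) = -3*q² + 2*q*(842 + q))
1/((V(-1645) - 4367063) - 8568301) = 1/((-1645*(1684 - 1*(-1645)) - 4367063) - 8568301) = 1/((-1645*(1684 + 1645) - 4367063) - 8568301) = 1/((-1645*3329 - 4367063) - 8568301) = 1/((-5476205 - 4367063) - 8568301) = 1/(-9843268 - 8568301) = 1/(-18411569) = -1/18411569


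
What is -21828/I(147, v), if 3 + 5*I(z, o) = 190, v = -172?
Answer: -6420/11 ≈ -583.64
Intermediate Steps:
I(z, o) = 187/5 (I(z, o) = -⅗ + (⅕)*190 = -⅗ + 38 = 187/5)
-21828/I(147, v) = -21828/187/5 = -21828*5/187 = -6420/11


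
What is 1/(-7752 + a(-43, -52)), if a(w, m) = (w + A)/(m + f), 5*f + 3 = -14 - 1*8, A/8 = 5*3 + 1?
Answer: -57/441949 ≈ -0.00012897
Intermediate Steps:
A = 128 (A = 8*(5*3 + 1) = 8*(15 + 1) = 8*16 = 128)
f = -5 (f = -⅗ + (-14 - 1*8)/5 = -⅗ + (-14 - 8)/5 = -⅗ + (⅕)*(-22) = -⅗ - 22/5 = -5)
a(w, m) = (128 + w)/(-5 + m) (a(w, m) = (w + 128)/(m - 5) = (128 + w)/(-5 + m))
1/(-7752 + a(-43, -52)) = 1/(-7752 + (128 - 43)/(-5 - 52)) = 1/(-7752 + 85/(-57)) = 1/(-7752 - 1/57*85) = 1/(-7752 - 85/57) = 1/(-441949/57) = -57/441949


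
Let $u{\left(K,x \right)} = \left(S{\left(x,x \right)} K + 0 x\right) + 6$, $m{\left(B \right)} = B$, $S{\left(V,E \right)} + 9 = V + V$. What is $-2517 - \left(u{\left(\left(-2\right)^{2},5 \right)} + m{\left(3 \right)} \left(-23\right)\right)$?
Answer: $-2458$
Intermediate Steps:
$S{\left(V,E \right)} = -9 + 2 V$ ($S{\left(V,E \right)} = -9 + \left(V + V\right) = -9 + 2 V$)
$u{\left(K,x \right)} = 6 + K \left(-9 + 2 x\right)$ ($u{\left(K,x \right)} = \left(\left(-9 + 2 x\right) K + 0 x\right) + 6 = \left(K \left(-9 + 2 x\right) + 0\right) + 6 = K \left(-9 + 2 x\right) + 6 = 6 + K \left(-9 + 2 x\right)$)
$-2517 - \left(u{\left(\left(-2\right)^{2},5 \right)} + m{\left(3 \right)} \left(-23\right)\right) = -2517 - \left(\left(6 + \left(-2\right)^{2} \left(-9 + 2 \cdot 5\right)\right) + 3 \left(-23\right)\right) = -2517 - \left(\left(6 + 4 \left(-9 + 10\right)\right) - 69\right) = -2517 - \left(\left(6 + 4 \cdot 1\right) - 69\right) = -2517 - \left(\left(6 + 4\right) - 69\right) = -2517 - \left(10 - 69\right) = -2517 - -59 = -2517 + 59 = -2458$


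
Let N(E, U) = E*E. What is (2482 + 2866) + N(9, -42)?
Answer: 5429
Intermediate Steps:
N(E, U) = E²
(2482 + 2866) + N(9, -42) = (2482 + 2866) + 9² = 5348 + 81 = 5429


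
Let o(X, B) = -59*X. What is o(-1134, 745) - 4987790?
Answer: -4920884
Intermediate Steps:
o(-1134, 745) - 4987790 = -59*(-1134) - 4987790 = 66906 - 4987790 = -4920884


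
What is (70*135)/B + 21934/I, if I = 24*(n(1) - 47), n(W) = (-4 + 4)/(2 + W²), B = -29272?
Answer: -20397239/1031838 ≈ -19.768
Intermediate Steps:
n(W) = 0 (n(W) = 0/(2 + W²) = 0)
I = -1128 (I = 24*(0 - 47) = 24*(-47) = -1128)
(70*135)/B + 21934/I = (70*135)/(-29272) + 21934/(-1128) = 9450*(-1/29272) + 21934*(-1/1128) = -4725/14636 - 10967/564 = -20397239/1031838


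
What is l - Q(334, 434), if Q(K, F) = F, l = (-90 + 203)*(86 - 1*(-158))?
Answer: 27138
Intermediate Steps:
l = 27572 (l = 113*(86 + 158) = 113*244 = 27572)
l - Q(334, 434) = 27572 - 1*434 = 27572 - 434 = 27138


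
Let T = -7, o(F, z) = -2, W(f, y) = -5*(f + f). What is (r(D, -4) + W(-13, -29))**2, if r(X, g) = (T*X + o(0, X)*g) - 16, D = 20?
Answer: 324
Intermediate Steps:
W(f, y) = -10*f
r(X, g) = -16 - 7*X - 2*g (r(X, g) = (-7*X - 2*g) - 16 = -16 - 7*X - 2*g)
(r(D, -4) + W(-13, -29))**2 = ((-16 - 7*20 - 2*(-4)) - 10*(-13))**2 = ((-16 - 140 + 8) + 130)**2 = (-148 + 130)**2 = (-18)**2 = 324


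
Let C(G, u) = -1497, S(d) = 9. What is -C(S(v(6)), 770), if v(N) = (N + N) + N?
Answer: 1497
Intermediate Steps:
v(N) = 3*N (v(N) = 2*N + N = 3*N)
-C(S(v(6)), 770) = -1*(-1497) = 1497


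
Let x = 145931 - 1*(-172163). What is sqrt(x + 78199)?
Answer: sqrt(396293) ≈ 629.52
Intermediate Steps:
x = 318094 (x = 145931 + 172163 = 318094)
sqrt(x + 78199) = sqrt(318094 + 78199) = sqrt(396293)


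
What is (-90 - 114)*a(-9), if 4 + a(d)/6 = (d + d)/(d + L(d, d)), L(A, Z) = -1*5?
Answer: 23256/7 ≈ 3322.3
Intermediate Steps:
L(A, Z) = -5
a(d) = -24 + 12*d/(-5 + d) (a(d) = -24 + 6*((d + d)/(d - 5)) = -24 + 6*((2*d)/(-5 + d)) = -24 + 6*(2*d/(-5 + d)) = -24 + 12*d/(-5 + d))
(-90 - 114)*a(-9) = (-90 - 114)*(12*(10 - 1*(-9))/(-5 - 9)) = -2448*(10 + 9)/(-14) = -2448*(-1)*19/14 = -204*(-114/7) = 23256/7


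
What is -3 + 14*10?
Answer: 137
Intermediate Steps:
-3 + 14*10 = -3 + 140 = 137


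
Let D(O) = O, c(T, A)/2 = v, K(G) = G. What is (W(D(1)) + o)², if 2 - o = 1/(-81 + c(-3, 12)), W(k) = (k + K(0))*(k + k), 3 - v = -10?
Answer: 48841/3025 ≈ 16.146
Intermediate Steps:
v = 13 (v = 3 - 1*(-10) = 3 + 10 = 13)
c(T, A) = 26 (c(T, A) = 2*13 = 26)
W(k) = 2*k² (W(k) = (k + 0)*(k + k) = k*(2*k) = 2*k²)
o = 111/55 (o = 2 - 1/(-81 + 26) = 2 - 1/(-55) = 2 - 1*(-1/55) = 2 + 1/55 = 111/55 ≈ 2.0182)
(W(D(1)) + o)² = (2*1² + 111/55)² = (2*1 + 111/55)² = (2 + 111/55)² = (221/55)² = 48841/3025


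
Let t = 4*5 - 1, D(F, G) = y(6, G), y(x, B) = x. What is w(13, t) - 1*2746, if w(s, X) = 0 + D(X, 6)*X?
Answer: -2632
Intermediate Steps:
D(F, G) = 6
t = 19 (t = 20 - 1 = 19)
w(s, X) = 6*X (w(s, X) = 0 + 6*X = 6*X)
w(13, t) - 1*2746 = 6*19 - 1*2746 = 114 - 2746 = -2632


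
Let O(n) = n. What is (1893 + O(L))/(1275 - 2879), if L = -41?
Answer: -463/401 ≈ -1.1546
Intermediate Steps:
(1893 + O(L))/(1275 - 2879) = (1893 - 41)/(1275 - 2879) = 1852/(-1604) = 1852*(-1/1604) = -463/401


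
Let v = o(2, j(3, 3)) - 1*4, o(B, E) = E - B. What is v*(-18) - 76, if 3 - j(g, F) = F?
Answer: 32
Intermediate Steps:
j(g, F) = 3 - F
v = -6 (v = ((3 - 1*3) - 1*2) - 1*4 = ((3 - 3) - 2) - 4 = (0 - 2) - 4 = -2 - 4 = -6)
v*(-18) - 76 = -6*(-18) - 76 = 108 - 76 = 32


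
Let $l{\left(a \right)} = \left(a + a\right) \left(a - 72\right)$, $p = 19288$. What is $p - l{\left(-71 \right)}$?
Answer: $-1018$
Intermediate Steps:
$l{\left(a \right)} = 2 a \left(-72 + a\right)$
$p - l{\left(-71 \right)} = 19288 - 2 \left(-71\right) \left(-72 - 71\right) = 19288 - 2 \left(-71\right) \left(-143\right) = 19288 - 20306 = -1018$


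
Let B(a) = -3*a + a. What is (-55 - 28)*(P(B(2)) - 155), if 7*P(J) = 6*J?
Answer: 92047/7 ≈ 13150.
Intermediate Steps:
B(a) = -2*a
P(J) = 6*J/7 (P(J) = (6*J)/7 = 6*J/7)
(-55 - 28)*(P(B(2)) - 155) = (-55 - 28)*(6*(-2*2)/7 - 155) = -83*((6/7)*(-4) - 155) = -83*(-24/7 - 155) = -83*(-1109/7) = 92047/7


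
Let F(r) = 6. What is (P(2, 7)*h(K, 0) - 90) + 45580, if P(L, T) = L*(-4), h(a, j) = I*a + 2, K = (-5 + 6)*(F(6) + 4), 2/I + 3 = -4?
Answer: 318478/7 ≈ 45497.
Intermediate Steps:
I = -2/7 (I = 2/(-3 - 4) = 2/(-7) = 2*(-1/7) = -2/7 ≈ -0.28571)
K = 10 (K = (-5 + 6)*(6 + 4) = 1*10 = 10)
h(a, j) = 2 - 2*a/7 (h(a, j) = -2*a/7 + 2 = 2 - 2*a/7)
P(L, T) = -4*L
(P(2, 7)*h(K, 0) - 90) + 45580 = ((-4*2)*(2 - 2/7*10) - 90) + 45580 = (-8*(2 - 20/7) - 90) + 45580 = (-8*(-6/7) - 90) + 45580 = (48/7 - 90) + 45580 = -582/7 + 45580 = 318478/7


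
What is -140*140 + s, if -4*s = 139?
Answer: -78539/4 ≈ -19635.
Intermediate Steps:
s = -139/4 (s = -¼*139 = -139/4 ≈ -34.750)
-140*140 + s = -140*140 - 139/4 = -19600 - 139/4 = -78539/4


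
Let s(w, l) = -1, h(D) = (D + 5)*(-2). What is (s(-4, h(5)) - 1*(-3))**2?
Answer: 4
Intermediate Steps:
h(D) = -10 - 2*D (h(D) = (5 + D)*(-2) = -10 - 2*D)
(s(-4, h(5)) - 1*(-3))**2 = (-1 - 1*(-3))**2 = (-1 + 3)**2 = 2**2 = 4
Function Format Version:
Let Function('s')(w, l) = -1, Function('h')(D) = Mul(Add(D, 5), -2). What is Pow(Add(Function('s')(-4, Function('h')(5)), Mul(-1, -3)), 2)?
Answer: 4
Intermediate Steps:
Function('h')(D) = Add(-10, Mul(-2, D)) (Function('h')(D) = Mul(Add(5, D), -2) = Add(-10, Mul(-2, D)))
Pow(Add(Function('s')(-4, Function('h')(5)), Mul(-1, -3)), 2) = Pow(Add(-1, Mul(-1, -3)), 2) = Pow(Add(-1, 3), 2) = Pow(2, 2) = 4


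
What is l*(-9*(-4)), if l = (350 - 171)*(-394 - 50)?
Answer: -2861136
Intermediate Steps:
l = -79476 (l = 179*(-444) = -79476)
l*(-9*(-4)) = -(-715284)*(-4) = -79476*36 = -2861136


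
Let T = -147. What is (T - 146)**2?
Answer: 85849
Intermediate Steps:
(T - 146)**2 = (-147 - 146)**2 = (-293)**2 = 85849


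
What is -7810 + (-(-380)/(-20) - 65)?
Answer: -7894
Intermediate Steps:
-7810 + (-(-380)/(-20) - 65) = -7810 + (-(-380)*(-1)/20 - 65) = -7810 + (-20*19/20 - 65) = -7810 + (-19 - 65) = -7810 - 84 = -7894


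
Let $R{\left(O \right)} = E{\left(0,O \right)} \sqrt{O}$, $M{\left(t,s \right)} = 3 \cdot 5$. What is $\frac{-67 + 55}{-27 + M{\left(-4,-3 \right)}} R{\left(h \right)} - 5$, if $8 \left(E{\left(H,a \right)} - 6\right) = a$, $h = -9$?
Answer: $-5 + \frac{117 i}{8} \approx -5.0 + 14.625 i$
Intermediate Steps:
$M{\left(t,s \right)} = 15$
$E{\left(H,a \right)} = 6 + \frac{a}{8}$
$R{\left(O \right)} = \sqrt{O} \left(6 + \frac{O}{8}\right)$ ($R{\left(O \right)} = \left(6 + \frac{O}{8}\right) \sqrt{O} = \sqrt{O} \left(6 + \frac{O}{8}\right)$)
$\frac{-67 + 55}{-27 + M{\left(-4,-3 \right)}} R{\left(h \right)} - 5 = \frac{-67 + 55}{-27 + 15} \frac{\sqrt{-9} \left(48 - 9\right)}{8} - 5 = - \frac{12}{-12} \cdot \frac{1}{8} \cdot 3 i 39 - 5 = \left(-12\right) \left(- \frac{1}{12}\right) \frac{117 i}{8} - 5 = 1 \frac{117 i}{8} - 5 = \frac{117 i}{8} - 5 = -5 + \frac{117 i}{8}$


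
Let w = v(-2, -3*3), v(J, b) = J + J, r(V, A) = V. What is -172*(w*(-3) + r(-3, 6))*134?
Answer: -207432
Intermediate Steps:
v(J, b) = 2*J
w = -4 (w = 2*(-2) = -4)
-172*(w*(-3) + r(-3, 6))*134 = -172*(-4*(-3) - 3)*134 = -172*(12 - 3)*134 = -172*9*134 = -1548*134 = -207432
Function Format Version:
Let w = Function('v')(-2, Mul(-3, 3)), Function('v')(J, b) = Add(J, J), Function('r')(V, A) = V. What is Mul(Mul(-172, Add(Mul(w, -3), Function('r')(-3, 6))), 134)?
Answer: -207432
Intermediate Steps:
Function('v')(J, b) = Mul(2, J)
w = -4 (w = Mul(2, -2) = -4)
Mul(Mul(-172, Add(Mul(w, -3), Function('r')(-3, 6))), 134) = Mul(Mul(-172, Add(Mul(-4, -3), -3)), 134) = Mul(Mul(-172, Add(12, -3)), 134) = Mul(Mul(-172, 9), 134) = Mul(-1548, 134) = -207432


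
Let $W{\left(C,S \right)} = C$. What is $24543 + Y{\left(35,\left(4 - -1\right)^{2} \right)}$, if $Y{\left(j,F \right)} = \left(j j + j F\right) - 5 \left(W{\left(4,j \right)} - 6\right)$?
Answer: $26653$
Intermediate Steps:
$Y{\left(j,F \right)} = 10 + j^{2} + F j$ ($Y{\left(j,F \right)} = \left(j j + j F\right) - 5 \left(4 - 6\right) = \left(j^{2} + F j\right) - -10 = \left(j^{2} + F j\right) + 10 = 10 + j^{2} + F j$)
$24543 + Y{\left(35,\left(4 - -1\right)^{2} \right)} = 24543 + \left(10 + 35^{2} + \left(4 - -1\right)^{2} \cdot 35\right) = 24543 + \left(10 + 1225 + \left(4 + 1\right)^{2} \cdot 35\right) = 24543 + \left(10 + 1225 + 5^{2} \cdot 35\right) = 24543 + \left(10 + 1225 + 25 \cdot 35\right) = 24543 + \left(10 + 1225 + 875\right) = 24543 + 2110 = 26653$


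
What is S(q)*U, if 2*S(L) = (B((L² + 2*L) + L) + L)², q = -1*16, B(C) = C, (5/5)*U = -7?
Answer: -129024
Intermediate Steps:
U = -7
q = -16
S(L) = (L² + 4*L)²/2 (S(L) = (((L² + 2*L) + L) + L)²/2 = ((L² + 3*L) + L)²/2 = (L² + 4*L)²/2)
S(q)*U = ((½)*(-16)²*(4 - 16)²)*(-7) = ((½)*256*(-12)²)*(-7) = ((½)*256*144)*(-7) = 18432*(-7) = -129024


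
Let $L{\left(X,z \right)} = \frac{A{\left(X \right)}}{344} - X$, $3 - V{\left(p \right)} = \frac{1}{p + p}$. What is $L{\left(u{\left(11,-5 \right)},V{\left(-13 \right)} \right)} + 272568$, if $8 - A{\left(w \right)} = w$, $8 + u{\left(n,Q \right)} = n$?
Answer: $\frac{93762365}{344} \approx 2.7257 \cdot 10^{5}$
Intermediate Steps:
$u{\left(n,Q \right)} = -8 + n$
$V{\left(p \right)} = 3 - \frac{1}{2 p}$ ($V{\left(p \right)} = 3 - \frac{1}{p + p} = 3 - \frac{1}{2 p}$)
$A{\left(w \right)} = 8 - w$
$L{\left(X,z \right)} = \frac{1}{43} - \frac{345 X}{344}$ ($L{\left(X,z \right)} = \frac{8 - X}{344} - X = \left(8 - X\right) \frac{1}{344} - X = \left(\frac{1}{43} - \frac{X}{344}\right) - X = \frac{1}{43} - \frac{345 X}{344}$)
$L{\left(u{\left(11,-5 \right)},V{\left(-13 \right)} \right)} + 272568 = \left(\frac{1}{43} - \frac{345 \left(-8 + 11\right)}{344}\right) + 272568 = \left(\frac{1}{43} - \frac{1035}{344}\right) + 272568 = - \frac{1027}{344} + 272568 = \frac{93762365}{344}$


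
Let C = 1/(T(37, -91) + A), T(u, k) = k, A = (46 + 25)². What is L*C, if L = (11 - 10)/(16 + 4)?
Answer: 1/99000 ≈ 1.0101e-5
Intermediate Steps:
A = 5041 (A = 71² = 5041)
C = 1/4950 (C = 1/(-91 + 5041) = 1/4950 ≈ 0.00020202)
L = 1/20 ≈ 0.050000
L*C = (1/20)*(1/4950) = 1/99000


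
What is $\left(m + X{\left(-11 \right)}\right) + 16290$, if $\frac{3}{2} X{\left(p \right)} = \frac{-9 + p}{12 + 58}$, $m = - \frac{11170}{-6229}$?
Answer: $\frac{2131088264}{130809} \approx 16292.0$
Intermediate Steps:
$m = \frac{11170}{6229}$ ($m = \left(-11170\right) \left(- \frac{1}{6229}\right) = \frac{11170}{6229} \approx 1.7932$)
$X{\left(p \right)} = - \frac{3}{35} + \frac{p}{105}$ ($X{\left(p \right)} = \frac{2 \frac{-9 + p}{12 + 58}}{3} = \frac{2 \frac{-9 + p}{70}}{3} = \frac{2 \left(-9 + p\right) \frac{1}{70}}{3} = \frac{2 \left(- \frac{9}{70} + \frac{p}{70}\right)}{3} = - \frac{3}{35} + \frac{p}{105}$)
$\left(m + X{\left(-11 \right)}\right) + 16290 = \left(\frac{11170}{6229} + \left(- \frac{3}{35} + \frac{1}{105} \left(-11\right)\right)\right) + 16290 = \left(\frac{11170}{6229} - \frac{4}{21}\right) + 16290 = \frac{209654}{130809} + 16290 = \frac{2131088264}{130809}$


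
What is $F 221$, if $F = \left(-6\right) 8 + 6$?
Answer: $-9282$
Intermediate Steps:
$F = -42$ ($F = -48 + 6 = -42$)
$F 221 = \left(-42\right) 221 = -9282$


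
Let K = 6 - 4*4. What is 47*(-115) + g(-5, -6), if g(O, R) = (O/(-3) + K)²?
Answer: -48020/9 ≈ -5335.6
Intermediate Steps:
K = -10 (K = 6 - 16 = -10)
g(O, R) = (-10 - O/3)² (g(O, R) = (O/(-3) - 10)² = (O*(-⅓) - 10)² = (-O/3 - 10)² = (-10 - O/3)²)
47*(-115) + g(-5, -6) = 47*(-115) + (30 - 5)²/9 = -5405 + (⅑)*25² = -5405 + (⅑)*625 = -5405 + 625/9 = -48020/9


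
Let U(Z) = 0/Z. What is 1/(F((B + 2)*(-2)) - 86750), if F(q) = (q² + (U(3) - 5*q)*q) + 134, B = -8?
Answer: -1/87192 ≈ -1.1469e-5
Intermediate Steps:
U(Z) = 0
F(q) = 134 - 4*q² (F(q) = (q² + (0 - 5*q)*q) + 134 = (q² + (-5*q)*q) + 134 = (q² - 5*q²) + 134 = -4*q² + 134 = 134 - 4*q²)
1/(F((B + 2)*(-2)) - 86750) = 1/((134 - 4*4*(-8 + 2)²) - 86750) = 1/((134 - 4*(-6*(-2))²) - 86750) = 1/((134 - 4*12²) - 86750) = 1/((134 - 4*144) - 86750) = 1/((134 - 576) - 86750) = 1/(-442 - 86750) = 1/(-87192) = -1/87192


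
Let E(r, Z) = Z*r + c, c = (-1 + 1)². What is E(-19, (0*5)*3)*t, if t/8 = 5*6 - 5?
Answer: 0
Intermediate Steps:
c = 0 (c = 0² = 0)
t = 200 (t = 8*(5*6 - 5) = 8*(30 - 5) = 8*25 = 200)
E(r, Z) = Z*r (E(r, Z) = Z*r + 0 = Z*r)
E(-19, (0*5)*3)*t = (((0*5)*3)*(-19))*200 = ((0*3)*(-19))*200 = (0*(-19))*200 = 0*200 = 0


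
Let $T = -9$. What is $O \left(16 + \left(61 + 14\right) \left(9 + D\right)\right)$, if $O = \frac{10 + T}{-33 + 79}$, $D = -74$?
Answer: $- \frac{4859}{46} \approx -105.63$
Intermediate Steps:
$O = \frac{1}{46}$ ($O = \frac{10 - 9}{-33 + 79} = 1 \cdot \frac{1}{46} = \frac{1}{46} \approx 0.021739$)
$O \left(16 + \left(61 + 14\right) \left(9 + D\right)\right) = \frac{16 + \left(61 + 14\right) \left(9 - 74\right)}{46} = \frac{16 + 75 \left(-65\right)}{46} = \frac{16 - 4875}{46} = \frac{1}{46} \left(-4859\right) = - \frac{4859}{46}$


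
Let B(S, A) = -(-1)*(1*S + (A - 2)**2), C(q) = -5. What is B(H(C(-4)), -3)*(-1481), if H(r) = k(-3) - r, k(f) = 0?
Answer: -44430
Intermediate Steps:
H(r) = -r (H(r) = 0 - r = -r)
B(S, A) = S + (-2 + A)**2 (B(S, A) = -(-1)*(S + (-2 + A)**2) = -(-S - (-2 + A)**2) = S + (-2 + A)**2)
B(H(C(-4)), -3)*(-1481) = (-1*(-5) + (-2 - 3)**2)*(-1481) = (5 + (-5)**2)*(-1481) = (5 + 25)*(-1481) = 30*(-1481) = -44430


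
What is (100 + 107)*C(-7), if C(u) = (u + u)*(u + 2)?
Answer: 14490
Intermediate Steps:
C(u) = 2*u*(2 + u) (C(u) = (2*u)*(2 + u) = 2*u*(2 + u))
(100 + 107)*C(-7) = (100 + 107)*(2*(-7)*(2 - 7)) = 207*(2*(-7)*(-5)) = 207*70 = 14490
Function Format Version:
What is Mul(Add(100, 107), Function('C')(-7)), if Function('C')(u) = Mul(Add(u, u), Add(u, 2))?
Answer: 14490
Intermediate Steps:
Function('C')(u) = Mul(2, u, Add(2, u)) (Function('C')(u) = Mul(Mul(2, u), Add(2, u)) = Mul(2, u, Add(2, u)))
Mul(Add(100, 107), Function('C')(-7)) = Mul(Add(100, 107), Mul(2, -7, Add(2, -7))) = Mul(207, Mul(2, -7, -5)) = Mul(207, 70) = 14490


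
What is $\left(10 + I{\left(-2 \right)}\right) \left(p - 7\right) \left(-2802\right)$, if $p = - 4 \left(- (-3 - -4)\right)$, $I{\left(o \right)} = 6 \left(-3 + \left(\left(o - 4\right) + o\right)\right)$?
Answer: $-470736$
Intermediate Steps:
$I{\left(o \right)} = -42 + 12 o$ ($I{\left(o \right)} = 6 \left(-3 + \left(\left(-4 + o\right) + o\right)\right) = 6 \left(-3 + \left(-4 + 2 o\right)\right) = 6 \left(-7 + 2 o\right) = -42 + 12 o$)
$p = 4$ ($p = - 4 \left(- (-3 + 4)\right) = - 4 \left(\left(-1\right) 1\right) = - 4 \left(-1\right) = \left(-1\right) \left(-4\right) = 4$)
$\left(10 + I{\left(-2 \right)}\right) \left(p - 7\right) \left(-2802\right) = \left(10 + \left(-42 + 12 \left(-2\right)\right)\right) \left(4 - 7\right) \left(-2802\right) = \left(10 - 66\right) \left(-3\right) \left(-2802\right) = \left(-56\right) \left(-3\right) \left(-2802\right) = 168 \left(-2802\right) = -470736$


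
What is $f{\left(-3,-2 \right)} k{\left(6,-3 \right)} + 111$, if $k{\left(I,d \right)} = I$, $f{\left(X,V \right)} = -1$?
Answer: $105$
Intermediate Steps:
$f{\left(-3,-2 \right)} k{\left(6,-3 \right)} + 111 = \left(-1\right) 6 + 111 = -6 + 111 = 105$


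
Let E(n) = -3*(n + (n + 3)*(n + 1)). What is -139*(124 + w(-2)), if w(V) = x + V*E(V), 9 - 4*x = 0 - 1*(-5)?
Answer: -14873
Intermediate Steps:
E(n) = -3*n - 3*(1 + n)*(3 + n) (E(n) = -3*(n + (3 + n)*(1 + n)) = -3*(n + (1 + n)*(3 + n)) = -3*n - 3*(1 + n)*(3 + n))
x = 1 (x = 9/4 - (0 - 1*(-5))/4 = 9/4 - (0 + 5)/4 = 9/4 - ¼*5 = 9/4 - 5/4 = 1)
w(V) = 1 + V*(-9 - 15*V - 3*V²)
-139*(124 + w(-2)) = -139*(124 + (1 - 3*(-2)*(3 + (-2)² + 5*(-2)))) = -139*(124 + (1 - 3*(-2)*(3 + 4 - 10))) = -139*(124 + (1 - 3*(-2)*(-3))) = -139*(124 + (1 - 18)) = -139*(124 - 17) = -139*107 = -14873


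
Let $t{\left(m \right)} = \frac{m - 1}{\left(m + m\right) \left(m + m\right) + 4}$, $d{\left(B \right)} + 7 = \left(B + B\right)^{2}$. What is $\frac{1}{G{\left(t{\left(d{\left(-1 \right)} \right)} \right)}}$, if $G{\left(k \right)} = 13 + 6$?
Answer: $\frac{1}{19} \approx 0.052632$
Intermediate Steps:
$d{\left(B \right)} = -7 + 4 B^{2}$ ($d{\left(B \right)} = -7 + \left(B + B\right)^{2} = -7 + \left(2 B\right)^{2} = -7 + 4 B^{2}$)
$t{\left(m \right)} = \frac{-1 + m}{4 + 4 m^{2}}$ ($t{\left(m \right)} = \frac{-1 + m}{2 m 2 m + 4} = \frac{-1 + m}{4 m^{2} + 4} = \frac{-1 + m}{4 + 4 m^{2}}$)
$G{\left(k \right)} = 19$
$\frac{1}{G{\left(t{\left(d{\left(-1 \right)} \right)} \right)}} = \frac{1}{19}$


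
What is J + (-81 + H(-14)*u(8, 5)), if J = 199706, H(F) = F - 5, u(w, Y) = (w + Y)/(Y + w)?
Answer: 199606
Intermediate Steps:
u(w, Y) = 1 (u(w, Y) = (Y + w)/(Y + w) = 1)
H(F) = -5 + F
J + (-81 + H(-14)*u(8, 5)) = 199706 + (-81 + (-5 - 14)*1) = 199706 + (-81 - 19*1) = 199706 + (-81 - 19) = 199706 - 100 = 199606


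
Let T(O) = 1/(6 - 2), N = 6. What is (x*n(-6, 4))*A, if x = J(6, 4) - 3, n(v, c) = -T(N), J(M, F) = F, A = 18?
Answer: -9/2 ≈ -4.5000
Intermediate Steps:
T(O) = ¼ (T(O) = 1/4 = ¼)
n(v, c) = -¼ (n(v, c) = -1*¼ = -¼)
x = 1 (x = 4 - 3 = 1)
(x*n(-6, 4))*A = (1*(-¼))*18 = -¼*18 = -9/2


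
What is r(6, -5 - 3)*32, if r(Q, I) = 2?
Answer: 64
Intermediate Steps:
r(6, -5 - 3)*32 = 2*32 = 64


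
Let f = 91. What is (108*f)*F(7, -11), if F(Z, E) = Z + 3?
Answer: 98280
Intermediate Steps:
F(Z, E) = 3 + Z
(108*f)*F(7, -11) = (108*91)*(3 + 7) = 9828*10 = 98280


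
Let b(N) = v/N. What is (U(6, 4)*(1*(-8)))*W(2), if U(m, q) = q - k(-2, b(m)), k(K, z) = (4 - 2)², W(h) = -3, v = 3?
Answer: 0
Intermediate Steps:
b(N) = 3/N
k(K, z) = 4 (k(K, z) = 2² = 4)
U(m, q) = -4 + q (U(m, q) = q - 1*4 = q - 4 = -4 + q)
(U(6, 4)*(1*(-8)))*W(2) = ((-4 + 4)*(1*(-8)))*(-3) = (0*(-8))*(-3) = 0*(-3) = 0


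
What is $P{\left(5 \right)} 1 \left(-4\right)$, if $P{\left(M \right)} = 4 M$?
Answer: $-80$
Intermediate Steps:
$P{\left(5 \right)} 1 \left(-4\right) = 4 \cdot 5 \cdot 1 \left(-4\right) = 20 \cdot 1 \left(-4\right) = 20 \left(-4\right) = -80$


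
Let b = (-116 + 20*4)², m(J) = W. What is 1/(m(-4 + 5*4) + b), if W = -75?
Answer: 1/1221 ≈ 0.00081900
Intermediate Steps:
m(J) = -75
b = 1296 (b = (-116 + 80)² = (-36)² = 1296)
1/(m(-4 + 5*4) + b) = 1/(-75 + 1296) = 1/1221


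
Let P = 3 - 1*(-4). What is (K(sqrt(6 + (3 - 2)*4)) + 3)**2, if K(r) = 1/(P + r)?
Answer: 15386/1521 - 248*sqrt(10)/1521 ≈ 9.6001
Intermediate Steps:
P = 7 (P = 3 + 4 = 7)
K(r) = 1/(7 + r)
(K(sqrt(6 + (3 - 2)*4)) + 3)**2 = (1/(7 + sqrt(6 + (3 - 2)*4)) + 3)**2 = (1/(7 + sqrt(6 + 1*4)) + 3)**2 = (1/(7 + sqrt(6 + 4)) + 3)**2 = (1/(7 + sqrt(10)) + 3)**2 = (3 + 1/(7 + sqrt(10)))**2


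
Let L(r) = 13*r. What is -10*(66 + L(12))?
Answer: -2220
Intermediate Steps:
-10*(66 + L(12)) = -10*(66 + 13*12) = -10*(66 + 156) = -10*222 = -2220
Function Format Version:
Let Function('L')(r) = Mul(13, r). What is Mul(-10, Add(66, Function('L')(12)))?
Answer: -2220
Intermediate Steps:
Mul(-10, Add(66, Function('L')(12))) = Mul(-10, Add(66, Mul(13, 12))) = Mul(-10, Add(66, 156)) = Mul(-10, 222) = -2220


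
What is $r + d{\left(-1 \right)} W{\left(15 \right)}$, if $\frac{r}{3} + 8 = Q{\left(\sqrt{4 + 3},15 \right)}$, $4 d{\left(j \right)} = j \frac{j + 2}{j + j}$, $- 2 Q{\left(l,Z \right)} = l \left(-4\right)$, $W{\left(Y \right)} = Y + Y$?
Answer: $- \frac{81}{4} + 6 \sqrt{7} \approx -4.3755$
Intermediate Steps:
$W{\left(Y \right)} = 2 Y$
$Q{\left(l,Z \right)} = 2 l$ ($Q{\left(l,Z \right)} = - \frac{l \left(-4\right)}{2} = - \frac{\left(-4\right) l}{2} = 2 l$)
$d{\left(j \right)} = \frac{1}{4} + \frac{j}{8}$ ($d{\left(j \right)} = \frac{j \frac{j + 2}{j + j}}{4} = \frac{j \frac{2 + j}{2 j}}{4} = \frac{1 + \frac{j}{2}}{4} = \frac{1}{4} + \frac{j}{8}$)
$r = -24 + 6 \sqrt{7}$ ($r = -24 + 3 \cdot 2 \sqrt{4 + 3} = -24 + 3 \cdot 2 \sqrt{7} = -24 + 6 \sqrt{7} \approx -8.1255$)
$r + d{\left(-1 \right)} W{\left(15 \right)} = \left(-24 + 6 \sqrt{7}\right) + \left(\frac{1}{4} + \frac{1}{8} \left(-1\right)\right) 2 \cdot 15 = \left(-24 + 6 \sqrt{7}\right) + \left(\frac{1}{4} - \frac{1}{8}\right) 30 = \left(-24 + 6 \sqrt{7}\right) + \frac{1}{8} \cdot 30 = \left(-24 + 6 \sqrt{7}\right) + \frac{15}{4} = - \frac{81}{4} + 6 \sqrt{7}$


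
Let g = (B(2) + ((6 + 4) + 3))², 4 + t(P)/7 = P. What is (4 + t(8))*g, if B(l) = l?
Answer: 7200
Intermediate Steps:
t(P) = -28 + 7*P
g = 225 (g = (2 + ((6 + 4) + 3))² = (2 + (10 + 3))² = (2 + 13)² = 15² = 225)
(4 + t(8))*g = (4 + (-28 + 7*8))*225 = (4 + (-28 + 56))*225 = (4 + 28)*225 = 32*225 = 7200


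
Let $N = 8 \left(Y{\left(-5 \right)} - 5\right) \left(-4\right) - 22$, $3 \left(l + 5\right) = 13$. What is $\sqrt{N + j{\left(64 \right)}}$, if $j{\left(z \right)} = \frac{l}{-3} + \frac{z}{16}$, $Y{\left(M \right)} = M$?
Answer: $\frac{4 \sqrt{170}}{3} \approx 17.385$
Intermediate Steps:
$l = - \frac{2}{3}$ ($l = -5 + \frac{1}{3} \cdot 13 = -5 + \frac{13}{3} = - \frac{2}{3} \approx -0.66667$)
$j{\left(z \right)} = \frac{2}{9} + \frac{z}{16}$ ($j{\left(z \right)} = - \frac{2}{3 \left(-3\right)} + \frac{z}{16} = \left(- \frac{2}{3}\right) \left(- \frac{1}{3}\right) + z \frac{1}{16} = \frac{2}{9} + \frac{z}{16}$)
$N = 298$ ($N = 8 \left(-5 - 5\right) \left(-4\right) - 22 = 8 \left(\left(-10\right) \left(-4\right)\right) - 22 = 8 \cdot 40 - 22 = 320 - 22 = 298$)
$\sqrt{N + j{\left(64 \right)}} = \sqrt{298 + \left(\frac{2}{9} + \frac{1}{16} \cdot 64\right)} = \sqrt{298 + \left(\frac{2}{9} + 4\right)} = \sqrt{298 + \frac{38}{9}} = \sqrt{\frac{2720}{9}} = \frac{4 \sqrt{170}}{3}$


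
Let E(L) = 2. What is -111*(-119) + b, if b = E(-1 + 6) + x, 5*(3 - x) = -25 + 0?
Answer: 13219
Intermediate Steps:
x = 8 (x = 3 - (-25 + 0)/5 = 3 - ⅕*(-25) = 3 + 5 = 8)
b = 10 (b = 2 + 8 = 10)
-111*(-119) + b = -111*(-119) + 10 = 13209 + 10 = 13219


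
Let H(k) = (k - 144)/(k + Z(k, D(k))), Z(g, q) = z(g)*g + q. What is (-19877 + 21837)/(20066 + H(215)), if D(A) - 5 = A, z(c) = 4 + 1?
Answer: 422800/4328533 ≈ 0.097677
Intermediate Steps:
z(c) = 5
D(A) = 5 + A
Z(g, q) = q + 5*g (Z(g, q) = 5*g + q = q + 5*g)
H(k) = (-144 + k)/(5 + 7*k) (H(k) = (k - 144)/(k + ((5 + k) + 5*k)) = (-144 + k)/(k + (5 + 6*k)) = (-144 + k)/(5 + 7*k))
(-19877 + 21837)/(20066 + H(215)) = (-19877 + 21837)/(20066 + (-144 + 215)/(5 + 7*215)) = 1960/(20066 + 71/(5 + 1505)) = 1960/(20066 + 71/1510) = 1960/(30299731/1510) = 1960*(1510/30299731) = 422800/4328533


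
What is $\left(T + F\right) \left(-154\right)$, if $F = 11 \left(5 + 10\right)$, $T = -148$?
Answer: $-2618$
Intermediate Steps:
$F = 165$ ($F = 11 \cdot 15 = 165$)
$\left(T + F\right) \left(-154\right) = \left(-148 + 165\right) \left(-154\right) = 17 \left(-154\right) = -2618$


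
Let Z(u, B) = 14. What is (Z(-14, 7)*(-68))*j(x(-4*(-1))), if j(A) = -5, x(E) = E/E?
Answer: 4760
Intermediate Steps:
x(E) = 1
(Z(-14, 7)*(-68))*j(x(-4*(-1))) = (14*(-68))*(-5) = -952*(-5) = 4760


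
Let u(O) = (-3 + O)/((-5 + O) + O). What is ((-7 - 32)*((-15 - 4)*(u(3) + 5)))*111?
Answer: 411255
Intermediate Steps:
u(O) = (-3 + O)/(-5 + 2*O)
((-7 - 32)*((-15 - 4)*(u(3) + 5)))*111 = ((-7 - 32)*((-15 - 4)*((-3 + 3)/(-5 + 2*3) + 5)))*111 = -(-741)*(0/(-5 + 6) + 5)*111 = -(-741)*(0/1 + 5)*111 = -(-741)*(1*0 + 5)*111 = -(-741)*(0 + 5)*111 = -(-741)*5*111 = -39*(-95)*111 = 3705*111 = 411255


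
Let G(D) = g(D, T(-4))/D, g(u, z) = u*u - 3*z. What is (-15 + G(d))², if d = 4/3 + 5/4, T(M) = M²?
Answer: 132963961/138384 ≈ 960.83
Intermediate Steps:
g(u, z) = u² - 3*z
d = 31/12 (d = 4*(⅓) + 5*(¼) = 4/3 + 5/4 = 31/12 ≈ 2.5833)
G(D) = (-48 + D²)/D (G(D) = (D² - 3*(-4)²)/D = (D² - 3*16)/D = (D² - 48)/D = (-48 + D²)/D)
(-15 + G(d))² = (-15 + (31/12 - 48/31/12))² = (-15 + (31/12 - 48*12/31))² = (-15 + (31/12 - 576/31))² = (-15 - 5951/372)² = (-11531/372)² = 132963961/138384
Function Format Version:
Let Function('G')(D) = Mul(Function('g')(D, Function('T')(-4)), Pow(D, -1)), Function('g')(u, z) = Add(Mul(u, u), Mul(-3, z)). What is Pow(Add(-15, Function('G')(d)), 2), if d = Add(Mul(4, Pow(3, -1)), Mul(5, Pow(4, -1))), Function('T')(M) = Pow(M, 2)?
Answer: Rational(132963961, 138384) ≈ 960.83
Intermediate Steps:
Function('g')(u, z) = Add(Pow(u, 2), Mul(-3, z))
d = Rational(31, 12) (d = Add(Mul(4, Rational(1, 3)), Mul(5, Rational(1, 4))) = Add(Rational(4, 3), Rational(5, 4)) = Rational(31, 12) ≈ 2.5833)
Function('G')(D) = Mul(Pow(D, -1), Add(-48, Pow(D, 2))) (Function('G')(D) = Mul(Add(Pow(D, 2), Mul(-3, Pow(-4, 2))), Pow(D, -1)) = Mul(Add(Pow(D, 2), Mul(-3, 16)), Pow(D, -1)) = Mul(Add(Pow(D, 2), -48), Pow(D, -1)) = Mul(Add(-48, Pow(D, 2)), Pow(D, -1)) = Mul(Pow(D, -1), Add(-48, Pow(D, 2))))
Pow(Add(-15, Function('G')(d)), 2) = Pow(Add(-15, Add(Rational(31, 12), Mul(-48, Pow(Rational(31, 12), -1)))), 2) = Pow(Add(-15, Add(Rational(31, 12), Mul(-48, Rational(12, 31)))), 2) = Pow(Add(-15, Add(Rational(31, 12), Rational(-576, 31))), 2) = Pow(Add(-15, Rational(-5951, 372)), 2) = Pow(Rational(-11531, 372), 2) = Rational(132963961, 138384)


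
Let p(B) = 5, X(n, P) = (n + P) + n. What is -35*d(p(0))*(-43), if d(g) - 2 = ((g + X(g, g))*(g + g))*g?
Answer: 1508010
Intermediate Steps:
X(n, P) = P + 2*n (X(n, P) = (P + n) + n = P + 2*n)
d(g) = 2 + 8*g³ (d(g) = 2 + ((g + (g + 2*g))*(g + g))*g = 2 + ((g + 3*g)*(2*g))*g = 2 + ((4*g)*(2*g))*g = 2 + (8*g²)*g = 2 + 8*g³)
-35*d(p(0))*(-43) = -35*(2 + 8*5³)*(-43) = -35*(2 + 8*125)*(-43) = -35*(2 + 1000)*(-43) = -35*1002*(-43) = -35070*(-43) = 1508010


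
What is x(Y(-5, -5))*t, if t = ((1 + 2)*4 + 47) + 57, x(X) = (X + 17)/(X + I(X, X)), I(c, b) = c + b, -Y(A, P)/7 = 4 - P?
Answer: 5336/189 ≈ 28.233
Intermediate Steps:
Y(A, P) = -28 + 7*P (Y(A, P) = -7*(4 - P) = -28 + 7*P)
I(c, b) = b + c
x(X) = (17 + X)/(3*X) (x(X) = (X + 17)/(X + (X + X)) = (17 + X)/(X + 2*X) = (17 + X)/((3*X)) = (17 + X)*(1/(3*X)) = (17 + X)/(3*X))
t = 116 (t = (3*4 + 47) + 57 = (12 + 47) + 57 = 59 + 57 = 116)
x(Y(-5, -5))*t = ((17 + (-28 + 7*(-5)))/(3*(-28 + 7*(-5))))*116 = ((17 + (-28 - 35))/(3*(-28 - 35)))*116 = ((1/3)*(17 - 63)/(-63))*116 = ((1/3)*(-1/63)*(-46))*116 = (46/189)*116 = 5336/189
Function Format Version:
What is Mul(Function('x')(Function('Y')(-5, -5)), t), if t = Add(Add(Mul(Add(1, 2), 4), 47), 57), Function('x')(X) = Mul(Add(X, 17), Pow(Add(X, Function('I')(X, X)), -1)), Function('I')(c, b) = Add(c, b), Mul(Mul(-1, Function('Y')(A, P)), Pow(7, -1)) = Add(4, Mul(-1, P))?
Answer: Rational(5336, 189) ≈ 28.233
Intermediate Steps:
Function('Y')(A, P) = Add(-28, Mul(7, P)) (Function('Y')(A, P) = Mul(-7, Add(4, Mul(-1, P))) = Add(-28, Mul(7, P)))
Function('I')(c, b) = Add(b, c)
Function('x')(X) = Mul(Rational(1, 3), Pow(X, -1), Add(17, X)) (Function('x')(X) = Mul(Add(X, 17), Pow(Add(X, Add(X, X)), -1)) = Mul(Add(17, X), Pow(Add(X, Mul(2, X)), -1)) = Mul(Add(17, X), Pow(Mul(3, X), -1)) = Mul(Add(17, X), Mul(Rational(1, 3), Pow(X, -1))) = Mul(Rational(1, 3), Pow(X, -1), Add(17, X)))
t = 116 (t = Add(Add(Mul(3, 4), 47), 57) = Add(Add(12, 47), 57) = Add(59, 57) = 116)
Mul(Function('x')(Function('Y')(-5, -5)), t) = Mul(Mul(Rational(1, 3), Pow(Add(-28, Mul(7, -5)), -1), Add(17, Add(-28, Mul(7, -5)))), 116) = Mul(Mul(Rational(1, 3), Pow(Add(-28, -35), -1), Add(17, Add(-28, -35))), 116) = Mul(Mul(Rational(1, 3), Pow(-63, -1), Add(17, -63)), 116) = Mul(Mul(Rational(1, 3), Rational(-1, 63), -46), 116) = Mul(Rational(46, 189), 116) = Rational(5336, 189)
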